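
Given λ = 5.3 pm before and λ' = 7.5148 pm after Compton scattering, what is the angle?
85.00°

First find the wavelength shift:
Δλ = λ' - λ = 7.5148 - 5.3 = 2.2148 pm

Using Δλ = λ_C(1 - cos θ), with λ_C = h/(m_e·c) ≈ 2.42631024 pm:
cos θ = 1 - Δλ/λ_C
cos θ = 1 - 2.2148/2.42631024
cos θ = 0.087174

θ = arccos(0.087174)
θ = 85.00°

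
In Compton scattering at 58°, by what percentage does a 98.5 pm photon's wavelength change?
1.1579%

Calculate the Compton shift:
Δλ = λ_C(1 - cos(58°))
Δλ = 2.4263 × (1 - cos(58°))
Δλ = 2.4263 × 0.4701
Δλ = 1.1406 pm

Percentage change:
(Δλ/λ₀) × 100 = (1.1406/98.5) × 100
= 1.1579%

(Intermediate values are shown rounded; full precision is carried through to the final answer.)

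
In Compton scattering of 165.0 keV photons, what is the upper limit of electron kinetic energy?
64.7444 keV

Maximum energy transfer occurs at θ = 180° (backscattering).

Initial photon: E₀ = 165.0 keV → λ₀ = 7.5142 pm

Maximum Compton shift (at 180°):
Δλ_max = 2λ_C = 2 × 2.4263 = 4.8526 pm

Final wavelength:
λ' = 7.5142 + 4.8526 = 12.3668 pm

Minimum photon energy (maximum energy to electron):
E'_min = hc/λ' = 100.2556 keV

Maximum electron kinetic energy:
K_max = E₀ - E'_min = 165.0000 - 100.2556 = 64.7444 keV

(Intermediate values are shown rounded; full precision is carried through to the final answer.)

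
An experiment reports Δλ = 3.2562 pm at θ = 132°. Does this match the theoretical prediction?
No, inconsistent

Calculate the expected shift for θ = 132°:

Δλ_expected = λ_C(1 - cos(132°))
Δλ_expected = 2.4263 × (1 - cos(132°))
Δλ_expected = 2.4263 × 1.6691
Δλ_expected = 4.0498 pm

Given shift: 3.2562 pm
Expected shift: 4.0498 pm
Difference: 0.7937 pm

The values do not match. The given shift corresponds to θ ≈ 110.0°, not 132°.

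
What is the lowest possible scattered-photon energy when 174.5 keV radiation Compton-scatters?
103.6854 keV (at θ = 180°)

The scattered photon has minimum energy when its wavelength is maximum, i.e., when the Compton shift Δλ = λ_C(1 − cos θ) is maximum. This occurs at θ = 180° (backscattering), giving Δλ_max = 2λ_C = 4.8526 pm.

Initial wavelength: λ₀ = hc/E₀ = 7.1051 pm
Maximum final wavelength: λ'_max = λ₀ + 2λ_C = 7.1051 + 4.8526 = 11.9577 pm
Minimum final energy: E'_min = hc/λ'_max = 103.6854 keV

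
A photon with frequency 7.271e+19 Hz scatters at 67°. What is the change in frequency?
1.919e+19 Hz (decrease)

Convert frequency to wavelength (c = 299792458 m/s):
λ₀ = c/f₀ = 299792458/7.271e+19 = 4.1231255e-12 m = 4.1231 pm

Calculate Compton shift:
Δλ = λ_C(1 - cos(67°)) = 1.4783 pm

Final wavelength:
λ' = λ₀ + Δλ = 4.1231 + 1.4783 = 5.6014 pm

Final frequency:
f' = c/λ' = 299792458/5.6014008e-12 = 5.3520979e+19 Hz

Frequency shift (decrease):
Δf = f₀ - f' = 7.271e+19 - 5.3520979e+19 = 1.919e+19 Hz

(Intermediate values are shown rounded; full precision is carried through to the final answer.)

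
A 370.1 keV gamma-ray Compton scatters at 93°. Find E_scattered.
210.0248 keV

First convert energy to wavelength:
λ = hc/E, with hc ≈ 1239.842 keV·pm (i.e. 1239.842 eV·nm)

For E = 370.1 keV = 370100 eV:
λ = 1239.842 keV·pm / 370.1 keV
λ = 3.3500 pm

Calculate the Compton shift:
Δλ = λ_C(1 - cos(93°)) = 2.4263 × 1.0523
Δλ = 2.5533 pm

Final wavelength:
λ' = 3.3500 + 2.5533 = 5.9033 pm

Final energy:
E' = hc/λ' = 1239.842 / 5.9033 = 210.0248 keV

(Intermediate values are shown rounded; full precision is carried through to the final answer.)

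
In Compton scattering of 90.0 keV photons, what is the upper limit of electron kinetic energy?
23.4443 keV

Maximum energy transfer occurs at θ = 180° (backscattering).

Initial photon: E₀ = 90.0 keV → λ₀ = 13.7760 pm

Maximum Compton shift (at 180°):
Δλ_max = 2λ_C = 2 × 2.4263 = 4.8526 pm

Final wavelength:
λ' = 13.7760 + 4.8526 = 18.6286 pm

Minimum photon energy (maximum energy to electron):
E'_min = hc/λ' = 66.5557 keV

Maximum electron kinetic energy:
K_max = E₀ - E'_min = 90.0000 - 66.5557 = 23.4443 keV

(Intermediate values are shown rounded; full precision is carried through to the final answer.)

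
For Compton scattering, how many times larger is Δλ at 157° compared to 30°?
157° produces the larger shift by a factor of 14.335

Calculate both shifts using Δλ = λ_C(1 - cos θ):

For θ₁ = 30°:
Δλ₁ = 2.4263 × (1 - cos(30°))
Δλ₁ = 2.4263 × 0.1340
Δλ₁ = 0.3251 pm

For θ₂ = 157°:
Δλ₂ = 2.4263 × (1 - cos(157°))
Δλ₂ = 2.4263 × 1.9205
Δλ₂ = 4.6597 pm

The 157° angle produces the larger shift.
Ratio: 4.6597/0.3251 = 14.335

(Intermediate values are shown rounded; full precision is carried through to the final answer.)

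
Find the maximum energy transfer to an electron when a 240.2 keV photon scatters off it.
116.3932 keV

Maximum energy transfer occurs at θ = 180° (backscattering).

Initial photon: E₀ = 240.2 keV → λ₀ = 5.1617 pm

Maximum Compton shift (at 180°):
Δλ_max = 2λ_C = 2 × 2.4263 = 4.8526 pm

Final wavelength:
λ' = 5.1617 + 4.8526 = 10.0143 pm

Minimum photon energy (maximum energy to electron):
E'_min = hc/λ' = 123.8068 keV

Maximum electron kinetic energy:
K_max = E₀ - E'_min = 240.2000 - 123.8068 = 116.3932 keV

(Intermediate values are shown rounded; full precision is carried through to the final answer.)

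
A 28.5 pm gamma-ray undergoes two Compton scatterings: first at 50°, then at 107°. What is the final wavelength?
32.5024 pm

Apply Compton shift twice:

First scattering at θ₁ = 50°:
Δλ₁ = λ_C(1 - cos(50°))
Δλ₁ = 2.4263 × 0.3572
Δλ₁ = 0.8667 pm

After first scattering:
λ₁ = 28.5 + 0.8667 = 29.3667 pm

Second scattering at θ₂ = 107°:
Δλ₂ = λ_C(1 - cos(107°))
Δλ₂ = 2.4263 × 1.2924
Δλ₂ = 3.1357 pm

Final wavelength:
λ₂ = 29.3667 + 3.1357 = 32.5024 pm

Total shift: Δλ_total = 0.8667 + 3.1357 = 4.0024 pm

(Intermediate values are shown rounded; full precision is carried through to the final answer.)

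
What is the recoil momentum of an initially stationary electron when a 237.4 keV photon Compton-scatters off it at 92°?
1.5555e-22 kg·m/s

The electron is initially at rest, so by conservation of momentum:
p⃗_e = p⃗₀ − p⃗'  (incident photon momentum minus scattered photon momentum)

Photon momentum magnitudes (p = h/λ = E/c):
λ₀ = hc/E₀ = 5.2226 pm → p₀ = h/λ₀ = 1.2687e-22 kg·m/s
Δλ = λ_C(1 − cos 92°) = 2.5110 pm
λ' = 7.7336 pm → p' = h/λ' = 8.5679e-23 kg·m/s

The scattered photon makes angle θ = 92° with the incident direction, so by the law of cosines:
|p⃗_e|² = p₀² + p'² − 2p₀p'cos θ
|p⃗_e|² = (1.2687e-22)² + (8.5679e-23)² − 2·1.2687e-22·8.5679e-23·cos(92°)
|p⃗_e| = 1.5555e-22 kg·m/s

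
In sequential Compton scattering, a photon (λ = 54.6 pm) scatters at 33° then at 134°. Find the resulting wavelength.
59.1032 pm

Apply Compton shift twice:

First scattering at θ₁ = 33°:
Δλ₁ = λ_C(1 - cos(33°))
Δλ₁ = 2.4263 × 0.1613
Δλ₁ = 0.3914 pm

After first scattering:
λ₁ = 54.6 + 0.3914 = 54.9914 pm

Second scattering at θ₂ = 134°:
Δλ₂ = λ_C(1 - cos(134°))
Δλ₂ = 2.4263 × 1.6947
Δλ₂ = 4.1118 pm

Final wavelength:
λ₂ = 54.9914 + 4.1118 = 59.1032 pm

Total shift: Δλ_total = 0.3914 + 4.1118 = 4.5032 pm

(Intermediate values are shown rounded; full precision is carried through to the final answer.)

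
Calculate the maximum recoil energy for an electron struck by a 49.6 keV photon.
8.0635 keV

Maximum energy transfer occurs at θ = 180° (backscattering).

Initial photon: E₀ = 49.6 keV → λ₀ = 24.9968 pm

Maximum Compton shift (at 180°):
Δλ_max = 2λ_C = 2 × 2.4263 = 4.8526 pm

Final wavelength:
λ' = 24.9968 + 4.8526 = 29.8494 pm

Minimum photon energy (maximum energy to electron):
E'_min = hc/λ' = 41.5365 keV

Maximum electron kinetic energy:
K_max = E₀ - E'_min = 49.6000 - 41.5365 = 8.0635 keV

(Intermediate values are shown rounded; full precision is carried through to the final answer.)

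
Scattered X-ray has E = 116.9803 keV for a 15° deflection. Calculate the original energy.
117.9000 keV

Convert final energy to wavelength (hc ≈ 1239.842 keV·pm):
λ' = hc/E' = 1239.842 / 116.9803 = 10.5987 pm

Calculate the Compton shift:
Δλ = λ_C(1 - cos(15°))
Δλ = 2.4263 × (1 - cos(15°))
Δλ = 0.0827 pm

Initial wavelength:
λ = λ' - Δλ = 10.5987 - 0.0827 = 10.5161 pm

Initial energy:
E = hc/λ = 1239.842 / 10.5161 = 117.9000 keV

(Intermediate values are shown rounded; full precision is carried through to the final answer.)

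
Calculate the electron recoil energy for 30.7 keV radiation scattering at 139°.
2.9278 keV

By energy conservation: K_e = E_initial - E_final

First find the scattered photon energy:
Initial wavelength: λ = hc/E = 40.3857 pm
Compton shift: Δλ = λ_C(1 - cos(139°)) = 4.2575 pm
Final wavelength: λ' = 40.3857 + 4.2575 = 44.6432 pm
Final photon energy: E' = hc/λ' = 27.7722 keV

Electron kinetic energy:
K_e = E - E' = 30.7000 - 27.7722 = 2.9278 keV

(Intermediate values are shown rounded; full precision is carried through to the final answer.)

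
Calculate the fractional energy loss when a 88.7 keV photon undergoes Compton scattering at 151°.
0.2455 (or 24.55%)

Calculate initial and final photon energies:

Initial: E₀ = 88.7 keV → λ₀ = 13.9779 pm
Compton shift: Δλ = 4.5484 pm
Final wavelength: λ' = 18.5263 pm
Final energy: E' = 66.9232 keV

Fractional energy loss:
(E₀ - E')/E₀ = (88.7000 - 66.9232)/88.7000
= 21.7768/88.7000
= 0.2455
= 24.55%

(Intermediate values are shown rounded; full precision is carried through to the final answer.)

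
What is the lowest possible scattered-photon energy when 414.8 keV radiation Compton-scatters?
158.1102 keV (at θ = 180°)

The scattered photon has minimum energy when its wavelength is maximum, i.e., when the Compton shift Δλ = λ_C(1 − cos θ) is maximum. This occurs at θ = 180° (backscattering), giving Δλ_max = 2λ_C = 4.8526 pm.

Initial wavelength: λ₀ = hc/E₀ = 2.9890 pm
Maximum final wavelength: λ'_max = λ₀ + 2λ_C = 2.9890 + 4.8526 = 7.8416 pm
Minimum final energy: E'_min = hc/λ'_max = 158.1102 keV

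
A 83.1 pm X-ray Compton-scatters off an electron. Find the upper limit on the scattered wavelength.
87.9526 pm (at θ = 180°)

The Compton shift is Δλ = λ_C(1 − cos θ).

Since cos θ ranges from −1 to 1, the factor (1 − cos θ) ranges from 0 to 2; the maximum shift occurs at θ = 180° (backscattering):
Δλ_max = 2λ_C = 2 × 2.4263 pm = 4.8526 pm

Maximum scattered wavelength:
λ'_max = λ₀ + Δλ_max = 83.1 + 4.8526 = 87.9526 pm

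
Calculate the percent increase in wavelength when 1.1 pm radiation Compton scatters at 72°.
152.4126%

Calculate the Compton shift:
Δλ = λ_C(1 - cos(72°))
Δλ = 2.4263 × (1 - cos(72°))
Δλ = 2.4263 × 0.6910
Δλ = 1.6765 pm

Percentage change:
(Δλ/λ₀) × 100 = (1.6765/1.1) × 100
= 152.4126%

(Intermediate values are shown rounded; full precision is carried through to the final answer.)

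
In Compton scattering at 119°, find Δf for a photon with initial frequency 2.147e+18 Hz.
5.400e+16 Hz (decrease)

Convert frequency to wavelength (c = 299792458 m/s):
λ₀ = c/f₀ = 299792458/2.147e+18 = 1.3963319e-10 m = 139.6332 pm

Calculate Compton shift:
Δλ = λ_C(1 - cos(119°)) = 3.6026 pm

Final wavelength:
λ' = λ₀ + Δλ = 139.6332 + 3.6026 = 143.2358 pm

Final frequency:
f' = c/λ' = 299792458/1.4323580e-10 = 2.0929995e+18 Hz

Frequency shift (decrease):
Δf = f₀ - f' = 2.147e+18 - 2.0929995e+18 = 5.400e+16 Hz

(Intermediate values are shown rounded; full precision is carried through to the final answer.)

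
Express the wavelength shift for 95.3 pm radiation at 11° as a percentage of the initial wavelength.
0.0468%

Calculate the Compton shift:
Δλ = λ_C(1 - cos(11°))
Δλ = 2.4263 × (1 - cos(11°))
Δλ = 2.4263 × 0.0184
Δλ = 0.0446 pm

Percentage change:
(Δλ/λ₀) × 100 = (0.0446/95.3) × 100
= 0.0468%

(Intermediate values are shown rounded; full precision is carried through to the final answer.)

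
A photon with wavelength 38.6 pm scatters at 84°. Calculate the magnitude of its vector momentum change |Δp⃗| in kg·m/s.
2.2371e-23 kg·m/s

Photon momentum magnitude is p = h/λ.

Initial momentum:
p₀ = h/λ = 6.6261e-34/3.8600e-11 = 1.7166e-23 kg·m/s

After scattering:
λ' = λ + Δλ = 38.6 + 2.1727 = 40.7727 pm
p' = h/λ' = 6.6261e-34/4.0773e-11 = 1.6251e-23 kg·m/s

Momentum is a vector; the scattered photon's direction makes angle θ = 84° with the incident direction. The magnitude of the vector change Δp⃗ = p⃗₀ − p⃗' is found from the law of cosines:
|Δp⃗|² = p₀² + p'² − 2p₀p'cos θ
|Δp⃗|² = (1.7166e-23)² + (1.6251e-23)² − 2·1.7166e-23·1.6251e-23·cos(84°)
|Δp⃗| = 2.2371e-23 kg·m/s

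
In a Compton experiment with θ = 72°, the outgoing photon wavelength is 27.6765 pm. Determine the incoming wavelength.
26.0000 pm

From λ' = λ + Δλ, we have λ = λ' - Δλ

First calculate the Compton shift:
Δλ = λ_C(1 - cos θ)
Δλ = 2.4263 × (1 - cos(72°))
Δλ = 2.4263 × 0.6910
Δλ = 1.6765 pm

Initial wavelength:
λ = λ' - Δλ
λ = 27.6765 - 1.6765
λ = 26.0000 pm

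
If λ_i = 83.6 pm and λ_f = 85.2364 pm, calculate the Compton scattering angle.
71.00°

First find the wavelength shift:
Δλ = λ' - λ = 85.2364 - 83.6 = 1.6364 pm

Using Δλ = λ_C(1 - cos θ), with λ_C = h/(m_e·c) ≈ 2.42631024 pm:
cos θ = 1 - Δλ/λ_C
cos θ = 1 - 1.6364/2.42631024
cos θ = 0.325560

θ = arccos(0.325560)
θ = 71.00°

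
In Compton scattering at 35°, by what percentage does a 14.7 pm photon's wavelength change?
2.9850%

Calculate the Compton shift:
Δλ = λ_C(1 - cos(35°))
Δλ = 2.4263 × (1 - cos(35°))
Δλ = 2.4263 × 0.1808
Δλ = 0.4388 pm

Percentage change:
(Δλ/λ₀) × 100 = (0.4388/14.7) × 100
= 2.9850%

(Intermediate values are shown rounded; full precision is carried through to the final answer.)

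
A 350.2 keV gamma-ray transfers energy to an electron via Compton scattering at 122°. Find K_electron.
179.2449 keV

By energy conservation: K_e = E_initial - E_final

First find the scattered photon energy:
Initial wavelength: λ = hc/E = 3.5404 pm
Compton shift: Δλ = λ_C(1 - cos(122°)) = 3.7121 pm
Final wavelength: λ' = 3.5404 + 3.7121 = 7.2524 pm
Final photon energy: E' = hc/λ' = 170.9551 keV

Electron kinetic energy:
K_e = E - E' = 350.2000 - 170.9551 = 179.2449 keV

(Intermediate values are shown rounded; full precision is carried through to the final answer.)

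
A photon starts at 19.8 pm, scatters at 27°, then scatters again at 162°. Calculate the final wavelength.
24.7983 pm

Apply Compton shift twice:

First scattering at θ₁ = 27°:
Δλ₁ = λ_C(1 - cos(27°))
Δλ₁ = 2.4263 × 0.1090
Δλ₁ = 0.2645 pm

After first scattering:
λ₁ = 19.8 + 0.2645 = 20.0645 pm

Second scattering at θ₂ = 162°:
Δλ₂ = λ_C(1 - cos(162°))
Δλ₂ = 2.4263 × 1.9511
Δλ₂ = 4.7339 pm

Final wavelength:
λ₂ = 20.0645 + 4.7339 = 24.7983 pm

Total shift: Δλ_total = 0.2645 + 4.7339 = 4.9983 pm

(Intermediate values are shown rounded; full precision is carried through to the final answer.)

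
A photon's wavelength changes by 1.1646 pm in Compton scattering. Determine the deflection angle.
58.67°

From the Compton formula Δλ = λ_C(1 - cos θ), we can solve for θ:

cos θ = 1 - Δλ/λ_C

Given:
- Δλ = 1.1646 pm
- λ_C = h/(m_e·c) ≈ 2.42631024 pm

cos θ = 1 - 1.1646/2.42631024
cos θ = 1 - 0.479988
cos θ = 0.520012

θ = arccos(0.520012)
θ = 58.67°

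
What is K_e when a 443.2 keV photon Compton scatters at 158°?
277.2999 keV

By energy conservation: K_e = E_initial - E_final

First find the scattered photon energy:
Initial wavelength: λ = hc/E = 2.7975 pm
Compton shift: Δλ = λ_C(1 - cos(158°)) = 4.6759 pm
Final wavelength: λ' = 2.7975 + 4.6759 = 7.4734 pm
Final photon energy: E' = hc/λ' = 165.9001 keV

Electron kinetic energy:
K_e = E - E' = 443.2000 - 165.9001 = 277.2999 keV

(Intermediate values are shown rounded; full precision is carried through to the final answer.)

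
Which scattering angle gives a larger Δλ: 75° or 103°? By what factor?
103° produces the larger shift by a factor of 1.653

Calculate both shifts using Δλ = λ_C(1 - cos θ):

For θ₁ = 75°:
Δλ₁ = 2.4263 × (1 - cos(75°))
Δλ₁ = 2.4263 × 0.7412
Δλ₁ = 1.7983 pm

For θ₂ = 103°:
Δλ₂ = 2.4263 × (1 - cos(103°))
Δλ₂ = 2.4263 × 1.2250
Δλ₂ = 2.9721 pm

The 103° angle produces the larger shift.
Ratio: 2.9721/1.7983 = 1.653

(Intermediate values are shown rounded; full precision is carried through to the final answer.)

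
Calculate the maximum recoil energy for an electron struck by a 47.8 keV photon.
7.5333 keV

Maximum energy transfer occurs at θ = 180° (backscattering).

Initial photon: E₀ = 47.8 keV → λ₀ = 25.9381 pm

Maximum Compton shift (at 180°):
Δλ_max = 2λ_C = 2 × 2.4263 = 4.8526 pm

Final wavelength:
λ' = 25.9381 + 4.8526 = 30.7907 pm

Minimum photon energy (maximum energy to electron):
E'_min = hc/λ' = 40.2667 keV

Maximum electron kinetic energy:
K_max = E₀ - E'_min = 47.8000 - 40.2667 = 7.5333 keV

(Intermediate values are shown rounded; full precision is carried through to the final answer.)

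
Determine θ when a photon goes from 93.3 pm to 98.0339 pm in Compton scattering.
162.00°

First find the wavelength shift:
Δλ = λ' - λ = 98.0339 - 93.3 = 4.7339 pm

Using Δλ = λ_C(1 - cos θ), with λ_C = h/(m_e·c) ≈ 2.42631024 pm:
cos θ = 1 - Δλ/λ_C
cos θ = 1 - 4.7339/2.42631024
cos θ = -0.951070

θ = arccos(-0.951070)
θ = 162.00°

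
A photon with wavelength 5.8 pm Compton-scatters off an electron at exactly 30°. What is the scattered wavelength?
6.1251 pm

Using the Compton formula: λ' = λ + λ_C(1 − cos θ)

For θ = 30°, cos θ = √3/2 (exact) ≈ 0.8660, so:
1 − cos 30° = 1 − (√3/2) ≈ 0.1340

Δλ = λ_C × 0.1340 = 2.4263 × 0.1340 = 0.3251 pm

λ' = 5.8 + 0.3251 = 6.1251 pm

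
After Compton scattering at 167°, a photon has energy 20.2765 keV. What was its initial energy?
22.0001 keV

Convert final energy to wavelength (hc ≈ 1239.842 keV·pm):
λ' = hc/E' = 1239.842 / 20.2765 = 61.1467 pm

Calculate the Compton shift:
Δλ = λ_C(1 - cos(167°))
Δλ = 2.4263 × (1 - cos(167°))
Δλ = 4.7904 pm

Initial wavelength:
λ = λ' - Δλ = 61.1467 - 4.7904 = 56.3563 pm

Initial energy:
E = hc/λ = 1239.842 / 56.3563 = 22.0001 keV

(Intermediate values are shown rounded; full precision is carried through to the final answer.)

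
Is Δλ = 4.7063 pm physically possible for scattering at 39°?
No, inconsistent

Calculate the expected shift for θ = 39°:

Δλ_expected = λ_C(1 - cos(39°))
Δλ_expected = 2.4263 × (1 - cos(39°))
Δλ_expected = 2.4263 × 0.2229
Δλ_expected = 0.5407 pm

Given shift: 4.7063 pm
Expected shift: 0.5407 pm
Difference: 4.1656 pm

The values do not match. The given shift corresponds to θ ≈ 160.0°, not 39°.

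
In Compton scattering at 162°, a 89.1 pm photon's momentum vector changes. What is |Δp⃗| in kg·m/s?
1.4320e-23 kg·m/s

Photon momentum magnitude is p = h/λ.

Initial momentum:
p₀ = h/λ = 6.6261e-34/8.9100e-11 = 7.4367e-24 kg·m/s

After scattering:
λ' = λ + Δλ = 89.1 + 4.7339 = 93.8339 pm
p' = h/λ' = 6.6261e-34/9.3834e-11 = 7.0615e-24 kg·m/s

Momentum is a vector; the scattered photon's direction makes angle θ = 162° with the incident direction. The magnitude of the vector change Δp⃗ = p⃗₀ − p⃗' is found from the law of cosines:
|Δp⃗|² = p₀² + p'² − 2p₀p'cos θ
|Δp⃗|² = (7.4367e-24)² + (7.0615e-24)² − 2·7.4367e-24·7.0615e-24·cos(162°)
|Δp⃗| = 1.4320e-23 kg·m/s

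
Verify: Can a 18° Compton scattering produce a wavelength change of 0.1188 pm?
Yes, consistent

Calculate the expected shift for θ = 18°:

Δλ_expected = λ_C(1 - cos(18°))
Δλ_expected = 2.4263 × (1 - cos(18°))
Δλ_expected = 2.4263 × 0.0489
Δλ_expected = 0.1188 pm

Given shift: 0.1188 pm
Expected shift: 0.1188 pm
Difference: 0.0000 pm

The values match. This is consistent with Compton scattering at the stated angle.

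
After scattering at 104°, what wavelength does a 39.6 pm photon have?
42.6133 pm

Using the Compton scattering formula:
λ' = λ + Δλ = λ + λ_C(1 - cos θ)

Given:
- Initial wavelength λ = 39.6 pm
- Scattering angle θ = 104°
- Compton wavelength λ_C ≈ 2.4263 pm

Calculate the shift:
Δλ = 2.4263 × (1 - cos(104°))
Δλ = 2.4263 × 1.2419
Δλ = 3.0133 pm

Final wavelength:
λ' = 39.6 + 3.0133 = 42.6133 pm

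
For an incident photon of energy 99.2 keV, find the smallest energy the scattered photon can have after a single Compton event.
71.4564 keV (at θ = 180°)

The scattered photon has minimum energy when its wavelength is maximum, i.e., when the Compton shift Δλ = λ_C(1 − cos θ) is maximum. This occurs at θ = 180° (backscattering), giving Δλ_max = 2λ_C = 4.8526 pm.

Initial wavelength: λ₀ = hc/E₀ = 12.4984 pm
Maximum final wavelength: λ'_max = λ₀ + 2λ_C = 12.4984 + 4.8526 = 17.3510 pm
Minimum final energy: E'_min = hc/λ'_max = 71.4564 keV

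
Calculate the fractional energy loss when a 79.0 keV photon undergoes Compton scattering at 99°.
0.1517 (or 15.17%)

Calculate initial and final photon energies:

Initial: E₀ = 79.0 keV → λ₀ = 15.6942 pm
Compton shift: Δλ = 2.8059 pm
Final wavelength: λ' = 18.5001 pm
Final energy: E' = 67.0182 keV

Fractional energy loss:
(E₀ - E')/E₀ = (79.0000 - 67.0182)/79.0000
= 11.9818/79.0000
= 0.1517
= 15.17%

(Intermediate values are shown rounded; full precision is carried through to the final answer.)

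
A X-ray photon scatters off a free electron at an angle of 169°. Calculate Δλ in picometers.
4.8080 pm

Using the Compton scattering formula:
Δλ = λ_C(1 - cos θ)

where λ_C = h/(m_e·c) ≈ 2.4263 pm is the Compton wavelength of an electron.

For θ = 169°:
cos(169°) = -0.9816
1 - cos(169°) = 1.9816

Δλ = 2.4263 × 1.9816
Δλ = 4.8080 pm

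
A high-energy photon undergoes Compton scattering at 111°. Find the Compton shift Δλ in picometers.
3.2958 pm

Using the Compton scattering formula:
Δλ = λ_C(1 - cos θ)

where λ_C = h/(m_e·c) ≈ 2.4263 pm is the Compton wavelength of an electron.

For θ = 111°:
cos(111°) = -0.3584
1 - cos(111°) = 1.3584

Δλ = 2.4263 × 1.3584
Δλ = 3.2958 pm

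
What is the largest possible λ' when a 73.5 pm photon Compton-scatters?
78.3526 pm (at θ = 180°)

The Compton shift is Δλ = λ_C(1 − cos θ).

Since cos θ ranges from −1 to 1, the factor (1 − cos θ) ranges from 0 to 2; the maximum shift occurs at θ = 180° (backscattering):
Δλ_max = 2λ_C = 2 × 2.4263 pm = 4.8526 pm

Maximum scattered wavelength:
λ'_max = λ₀ + Δλ_max = 73.5 + 4.8526 = 78.3526 pm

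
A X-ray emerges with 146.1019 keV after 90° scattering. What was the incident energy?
204.5999 keV

Convert final energy to wavelength (hc ≈ 1239.842 keV·pm):
λ' = hc/E' = 1239.842 / 146.1019 = 8.4861 pm

Calculate the Compton shift:
Δλ = λ_C(1 - cos(90°))
Δλ = 2.4263 × (1 - cos(90°))
Δλ = 2.4263 pm

Initial wavelength:
λ = λ' - Δλ = 8.4861 - 2.4263 = 6.0598 pm

Initial energy:
E = hc/λ = 1239.842 / 6.0598 = 204.5999 keV

(Intermediate values are shown rounded; full precision is carried through to the final answer.)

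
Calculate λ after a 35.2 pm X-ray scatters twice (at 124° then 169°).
43.7911 pm

Apply Compton shift twice:

First scattering at θ₁ = 124°:
Δλ₁ = λ_C(1 - cos(124°))
Δλ₁ = 2.4263 × 1.5592
Δλ₁ = 3.7831 pm

After first scattering:
λ₁ = 35.2 + 3.7831 = 38.9831 pm

Second scattering at θ₂ = 169°:
Δλ₂ = λ_C(1 - cos(169°))
Δλ₂ = 2.4263 × 1.9816
Δλ₂ = 4.8080 pm

Final wavelength:
λ₂ = 38.9831 + 4.8080 = 43.7911 pm

Total shift: Δλ_total = 3.7831 + 4.8080 = 8.5911 pm

(Intermediate values are shown rounded; full precision is carried through to the final answer.)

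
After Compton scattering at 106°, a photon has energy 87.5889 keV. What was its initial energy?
112.0999 keV

Convert final energy to wavelength (hc ≈ 1239.842 keV·pm):
λ' = hc/E' = 1239.842 / 87.5889 = 14.1552 pm

Calculate the Compton shift:
Δλ = λ_C(1 - cos(106°))
Δλ = 2.4263 × (1 - cos(106°))
Δλ = 3.0951 pm

Initial wavelength:
λ = λ' - Δλ = 14.1552 - 3.0951 = 11.0601 pm

Initial energy:
E = hc/λ = 1239.842 / 11.0601 = 112.0999 keV

(Intermediate values are shown rounded; full precision is carried through to the final answer.)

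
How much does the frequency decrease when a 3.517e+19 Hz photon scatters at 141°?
1.181e+19 Hz (decrease)

Convert frequency to wavelength (c = 299792458 m/s):
λ₀ = c/f₀ = 299792458/3.517e+19 = 8.5240960e-12 m = 8.5241 pm

Calculate Compton shift:
Δλ = λ_C(1 - cos(141°)) = 4.3119 pm

Final wavelength:
λ' = λ₀ + Δλ = 8.5241 + 4.3119 = 12.8360 pm

Final frequency:
f' = c/λ' = 299792458/1.2836003e-11 = 2.3355592e+19 Hz

Frequency shift (decrease):
Δf = f₀ - f' = 3.517e+19 - 2.3355592e+19 = 1.181e+19 Hz

(Intermediate values are shown rounded; full precision is carried through to the final answer.)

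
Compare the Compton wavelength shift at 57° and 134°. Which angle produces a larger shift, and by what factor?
134° produces the larger shift by a factor of 3.722

Calculate both shifts using Δλ = λ_C(1 - cos θ):

For θ₁ = 57°:
Δλ₁ = 2.4263 × (1 - cos(57°))
Δλ₁ = 2.4263 × 0.4554
Δλ₁ = 1.1048 pm

For θ₂ = 134°:
Δλ₂ = 2.4263 × (1 - cos(134°))
Δλ₂ = 2.4263 × 1.6947
Δλ₂ = 4.1118 pm

The 134° angle produces the larger shift.
Ratio: 4.1118/1.1048 = 3.722

(Intermediate values are shown rounded; full precision is carried through to the final answer.)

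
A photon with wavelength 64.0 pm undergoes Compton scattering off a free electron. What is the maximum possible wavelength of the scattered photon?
68.8526 pm (at θ = 180°)

The Compton shift is Δλ = λ_C(1 − cos θ).

Since cos θ ranges from −1 to 1, the factor (1 − cos θ) ranges from 0 to 2; the maximum shift occurs at θ = 180° (backscattering):
Δλ_max = 2λ_C = 2 × 2.4263 pm = 4.8526 pm

Maximum scattered wavelength:
λ'_max = λ₀ + Δλ_max = 64.0 + 4.8526 = 68.8526 pm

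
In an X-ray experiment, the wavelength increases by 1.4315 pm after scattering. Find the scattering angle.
65.79°

From the Compton formula Δλ = λ_C(1 - cos θ), we can solve for θ:

cos θ = 1 - Δλ/λ_C

Given:
- Δλ = 1.4315 pm
- λ_C = h/(m_e·c) ≈ 2.42631024 pm

cos θ = 1 - 1.4315/2.42631024
cos θ = 1 - 0.589991
cos θ = 0.410009

θ = arccos(0.410009)
θ = 65.79°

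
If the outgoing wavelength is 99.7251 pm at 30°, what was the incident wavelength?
99.4000 pm

From λ' = λ + Δλ, we have λ = λ' - Δλ

First calculate the Compton shift:
Δλ = λ_C(1 - cos θ)
Δλ = 2.4263 × (1 - cos(30°))
Δλ = 2.4263 × 0.1340
Δλ = 0.3251 pm

Initial wavelength:
λ = λ' - Δλ
λ = 99.7251 - 0.3251
λ = 99.4000 pm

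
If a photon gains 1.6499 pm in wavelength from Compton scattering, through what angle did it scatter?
71.34°

From the Compton formula Δλ = λ_C(1 - cos θ), we can solve for θ:

cos θ = 1 - Δλ/λ_C

Given:
- Δλ = 1.6499 pm
- λ_C = h/(m_e·c) ≈ 2.42631024 pm

cos θ = 1 - 1.6499/2.42631024
cos θ = 1 - 0.680004
cos θ = 0.319996

θ = arccos(0.319996)
θ = 71.34°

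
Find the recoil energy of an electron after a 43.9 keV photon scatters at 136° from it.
5.6499 keV

By energy conservation: K_e = E_initial - E_final

First find the scattered photon energy:
Initial wavelength: λ = hc/E = 28.2424 pm
Compton shift: Δλ = λ_C(1 - cos(136°)) = 4.1717 pm
Final wavelength: λ' = 28.2424 + 4.1717 = 32.4141 pm
Final photon energy: E' = hc/λ' = 38.2501 keV

Electron kinetic energy:
K_e = E - E' = 43.9000 - 38.2501 = 5.6499 keV

(Intermediate values are shown rounded; full precision is carried through to the final answer.)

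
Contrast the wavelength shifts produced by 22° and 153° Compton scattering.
153° produces the larger shift by a factor of 25.970

Calculate both shifts using Δλ = λ_C(1 - cos θ):

For θ₁ = 22°:
Δλ₁ = 2.4263 × (1 - cos(22°))
Δλ₁ = 2.4263 × 0.0728
Δλ₁ = 0.1767 pm

For θ₂ = 153°:
Δλ₂ = 2.4263 × (1 - cos(153°))
Δλ₂ = 2.4263 × 1.8910
Δλ₂ = 4.5882 pm

The 153° angle produces the larger shift.
Ratio: 4.5882/0.1767 = 25.970

(Intermediate values are shown rounded; full precision is carried through to the final answer.)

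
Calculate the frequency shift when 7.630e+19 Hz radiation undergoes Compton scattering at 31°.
6.184e+18 Hz (decrease)

Convert frequency to wavelength (c = 299792458 m/s):
λ₀ = c/f₀ = 299792458/7.630e+19 = 3.9291279e-12 m = 3.9291 pm

Calculate Compton shift:
Δλ = λ_C(1 - cos(31°)) = 0.3466 pm

Final wavelength:
λ' = λ₀ + Δλ = 3.9291 + 0.3466 = 4.2757 pm

Final frequency:
f' = c/λ' = 299792458/4.2756843e-12 = 7.0115667e+19 Hz

Frequency shift (decrease):
Δf = f₀ - f' = 7.630e+19 - 7.0115667e+19 = 6.184e+18 Hz

(Intermediate values are shown rounded; full precision is carried through to the final answer.)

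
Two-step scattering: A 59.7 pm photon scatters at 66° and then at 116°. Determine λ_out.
64.6294 pm

Apply Compton shift twice:

First scattering at θ₁ = 66°:
Δλ₁ = λ_C(1 - cos(66°))
Δλ₁ = 2.4263 × 0.5933
Δλ₁ = 1.4394 pm

After first scattering:
λ₁ = 59.7 + 1.4394 = 61.1394 pm

Second scattering at θ₂ = 116°:
Δλ₂ = λ_C(1 - cos(116°))
Δλ₂ = 2.4263 × 1.4384
Δλ₂ = 3.4899 pm

Final wavelength:
λ₂ = 61.1394 + 3.4899 = 64.6294 pm

Total shift: Δλ_total = 1.4394 + 3.4899 = 4.9294 pm

(Intermediate values are shown rounded; full precision is carried through to the final answer.)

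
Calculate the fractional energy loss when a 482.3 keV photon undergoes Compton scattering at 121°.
0.5885 (or 58.85%)

Calculate initial and final photon energies:

Initial: E₀ = 482.3 keV → λ₀ = 2.5707 pm
Compton shift: Δλ = 3.6760 pm
Final wavelength: λ' = 6.2466 pm
Final energy: E' = 198.4815 keV

Fractional energy loss:
(E₀ - E')/E₀ = (482.3000 - 198.4815)/482.3000
= 283.8185/482.3000
= 0.5885
= 58.85%

(Intermediate values are shown rounded; full precision is carried through to the final answer.)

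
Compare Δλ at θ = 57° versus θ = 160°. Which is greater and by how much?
160° produces the larger shift by a factor of 4.260

Calculate both shifts using Δλ = λ_C(1 - cos θ):

For θ₁ = 57°:
Δλ₁ = 2.4263 × (1 - cos(57°))
Δλ₁ = 2.4263 × 0.4554
Δλ₁ = 1.1048 pm

For θ₂ = 160°:
Δλ₂ = 2.4263 × (1 - cos(160°))
Δλ₂ = 2.4263 × 1.9397
Δλ₂ = 4.7063 pm

The 160° angle produces the larger shift.
Ratio: 4.7063/1.1048 = 4.260

(Intermediate values are shown rounded; full precision is carried through to the final answer.)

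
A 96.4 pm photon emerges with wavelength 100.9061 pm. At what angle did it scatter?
149.00°

First find the wavelength shift:
Δλ = λ' - λ = 100.9061 - 96.4 = 4.5061 pm

Using Δλ = λ_C(1 - cos θ), with λ_C = h/(m_e·c) ≈ 2.42631024 pm:
cos θ = 1 - Δλ/λ_C
cos θ = 1 - 4.5061/2.42631024
cos θ = -0.857182

θ = arccos(-0.857182)
θ = 149.00°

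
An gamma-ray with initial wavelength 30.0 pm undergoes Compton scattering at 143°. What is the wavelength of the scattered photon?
34.3640 pm

Using the Compton scattering formula:
λ' = λ + Δλ = λ + λ_C(1 - cos θ)

Given:
- Initial wavelength λ = 30.0 pm
- Scattering angle θ = 143°
- Compton wavelength λ_C ≈ 2.4263 pm

Calculate the shift:
Δλ = 2.4263 × (1 - cos(143°))
Δλ = 2.4263 × 1.7986
Δλ = 4.3640 pm

Final wavelength:
λ' = 30.0 + 4.3640 = 34.3640 pm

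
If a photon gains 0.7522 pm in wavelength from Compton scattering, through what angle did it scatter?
46.37°

From the Compton formula Δλ = λ_C(1 - cos θ), we can solve for θ:

cos θ = 1 - Δλ/λ_C

Given:
- Δλ = 0.7522 pm
- λ_C = h/(m_e·c) ≈ 2.42631024 pm

cos θ = 1 - 0.7522/2.42631024
cos θ = 1 - 0.310018
cos θ = 0.689982

θ = arccos(0.689982)
θ = 46.37°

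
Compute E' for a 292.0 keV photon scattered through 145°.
143.1711 keV

First convert energy to wavelength:
λ = hc/E, with hc ≈ 1239.842 keV·pm (i.e. 1239.842 eV·nm)

For E = 292.0 keV = 292000 eV:
λ = 1239.842 keV·pm / 292.0 keV
λ = 4.2460 pm

Calculate the Compton shift:
Δλ = λ_C(1 - cos(145°)) = 2.4263 × 1.8192
Δλ = 4.4138 pm

Final wavelength:
λ' = 4.2460 + 4.4138 = 8.6599 pm

Final energy:
E' = hc/λ' = 1239.842 / 8.6599 = 143.1711 keV

(Intermediate values are shown rounded; full precision is carried through to the final answer.)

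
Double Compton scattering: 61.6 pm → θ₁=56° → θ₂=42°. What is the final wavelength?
63.2927 pm

Apply Compton shift twice:

First scattering at θ₁ = 56°:
Δλ₁ = λ_C(1 - cos(56°))
Δλ₁ = 2.4263 × 0.4408
Δλ₁ = 1.0695 pm

After first scattering:
λ₁ = 61.6 + 1.0695 = 62.6695 pm

Second scattering at θ₂ = 42°:
Δλ₂ = λ_C(1 - cos(42°))
Δλ₂ = 2.4263 × 0.2569
Δλ₂ = 0.6232 pm

Final wavelength:
λ₂ = 62.6695 + 0.6232 = 63.2927 pm

Total shift: Δλ_total = 1.0695 + 0.6232 = 1.6927 pm

(Intermediate values are shown rounded; full precision is carried through to the final answer.)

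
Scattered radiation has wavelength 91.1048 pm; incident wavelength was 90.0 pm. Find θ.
57.00°

First find the wavelength shift:
Δλ = λ' - λ = 91.1048 - 90.0 = 1.1048 pm

Using Δλ = λ_C(1 - cos θ), with λ_C = h/(m_e·c) ≈ 2.42631024 pm:
cos θ = 1 - Δλ/λ_C
cos θ = 1 - 1.1048/2.42631024
cos θ = 0.544658

θ = arccos(0.544658)
θ = 57.00°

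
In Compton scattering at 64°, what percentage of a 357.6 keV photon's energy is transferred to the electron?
0.2821 (or 28.21%)

Calculate initial and final photon energies:

Initial: E₀ = 357.6 keV → λ₀ = 3.4671 pm
Compton shift: Δλ = 1.3627 pm
Final wavelength: λ' = 4.8298 pm
Final energy: E' = 256.7064 keV

Fractional energy loss:
(E₀ - E')/E₀ = (357.6000 - 256.7064)/357.6000
= 100.8936/357.6000
= 0.2821
= 28.21%

(Intermediate values are shown rounded; full precision is carried through to the final answer.)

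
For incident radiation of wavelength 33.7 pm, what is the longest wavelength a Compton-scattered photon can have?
38.5526 pm (at θ = 180°)

The Compton shift is Δλ = λ_C(1 − cos θ).

Since cos θ ranges from −1 to 1, the factor (1 − cos θ) ranges from 0 to 2; the maximum shift occurs at θ = 180° (backscattering):
Δλ_max = 2λ_C = 2 × 2.4263 pm = 4.8526 pm

Maximum scattered wavelength:
λ'_max = λ₀ + Δλ_max = 33.7 + 4.8526 = 38.5526 pm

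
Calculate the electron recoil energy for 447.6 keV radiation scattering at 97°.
221.8450 keV

By energy conservation: K_e = E_initial - E_final

First find the scattered photon energy:
Initial wavelength: λ = hc/E = 2.7700 pm
Compton shift: Δλ = λ_C(1 - cos(97°)) = 2.7220 pm
Final wavelength: λ' = 2.7700 + 2.7220 = 5.4920 pm
Final photon energy: E' = hc/λ' = 225.7550 keV

Electron kinetic energy:
K_e = E - E' = 447.6000 - 225.7550 = 221.8450 keV

(Intermediate values are shown rounded; full precision is carried through to the final answer.)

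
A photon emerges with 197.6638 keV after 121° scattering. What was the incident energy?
477.5002 keV

Convert final energy to wavelength (hc ≈ 1239.842 keV·pm):
λ' = hc/E' = 1239.842 / 197.6638 = 6.2725 pm

Calculate the Compton shift:
Δλ = λ_C(1 - cos(121°))
Δλ = 2.4263 × (1 - cos(121°))
Δλ = 3.6760 pm

Initial wavelength:
λ = λ' - Δλ = 6.2725 - 3.6760 = 2.5965 pm

Initial energy:
E = hc/λ = 1239.842 / 2.5965 = 477.5002 keV

(Intermediate values are shown rounded; full precision is carried through to the final answer.)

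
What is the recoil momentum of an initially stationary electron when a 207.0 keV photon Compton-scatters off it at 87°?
1.3305e-22 kg·m/s

The electron is initially at rest, so by conservation of momentum:
p⃗_e = p⃗₀ − p⃗'  (incident photon momentum minus scattered photon momentum)

Photon momentum magnitudes (p = h/λ = E/c):
λ₀ = hc/E₀ = 5.9896 pm → p₀ = h/λ₀ = 1.1063e-22 kg·m/s
Δλ = λ_C(1 − cos 87°) = 2.2993 pm
λ' = 8.2889 pm → p' = h/λ' = 7.9939e-23 kg·m/s

The scattered photon makes angle θ = 87° with the incident direction, so by the law of cosines:
|p⃗_e|² = p₀² + p'² − 2p₀p'cos θ
|p⃗_e|² = (1.1063e-22)² + (7.9939e-23)² − 2·1.1063e-22·7.9939e-23·cos(87°)
|p⃗_e| = 1.3305e-22 kg·m/s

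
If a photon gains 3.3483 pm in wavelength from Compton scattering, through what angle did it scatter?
112.33°

From the Compton formula Δλ = λ_C(1 - cos θ), we can solve for θ:

cos θ = 1 - Δλ/λ_C

Given:
- Δλ = 3.3483 pm
- λ_C = h/(m_e·c) ≈ 2.42631024 pm

cos θ = 1 - 3.3483/2.42631024
cos θ = 1 - 1.379997
cos θ = -0.379997

θ = arccos(-0.379997)
θ = 112.33°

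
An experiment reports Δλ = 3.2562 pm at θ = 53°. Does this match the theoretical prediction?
No, inconsistent

Calculate the expected shift for θ = 53°:

Δλ_expected = λ_C(1 - cos(53°))
Δλ_expected = 2.4263 × (1 - cos(53°))
Δλ_expected = 2.4263 × 0.3982
Δλ_expected = 0.9661 pm

Given shift: 3.2562 pm
Expected shift: 0.9661 pm
Difference: 2.2900 pm

The values do not match. The given shift corresponds to θ ≈ 110.0°, not 53°.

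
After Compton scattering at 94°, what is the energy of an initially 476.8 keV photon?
238.6193 keV

First convert energy to wavelength:
λ = hc/E, with hc ≈ 1239.842 keV·pm (i.e. 1239.842 eV·nm)

For E = 476.8 keV = 476800 eV:
λ = 1239.842 keV·pm / 476.8 keV
λ = 2.6003 pm

Calculate the Compton shift:
Δλ = λ_C(1 - cos(94°)) = 2.4263 × 1.0698
Δλ = 2.5956 pm

Final wavelength:
λ' = 2.6003 + 2.5956 = 5.1959 pm

Final energy:
E' = hc/λ' = 1239.842 / 5.1959 = 238.6193 keV

(Intermediate values are shown rounded; full precision is carried through to the final answer.)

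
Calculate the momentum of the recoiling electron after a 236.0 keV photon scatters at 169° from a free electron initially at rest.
1.9118e-22 kg·m/s

The electron is initially at rest, so by conservation of momentum:
p⃗_e = p⃗₀ − p⃗'  (incident photon momentum minus scattered photon momentum)

Photon momentum magnitudes (p = h/λ = E/c):
λ₀ = hc/E₀ = 5.2536 pm → p₀ = h/λ₀ = 1.2613e-22 kg·m/s
Δλ = λ_C(1 − cos 169°) = 4.8080 pm
λ' = 10.0616 pm → p' = h/λ' = 6.5855e-23 kg·m/s

The scattered photon makes angle θ = 169° with the incident direction, so by the law of cosines:
|p⃗_e|² = p₀² + p'² − 2p₀p'cos θ
|p⃗_e|² = (1.2613e-22)² + (6.5855e-23)² − 2·1.2613e-22·6.5855e-23·cos(169°)
|p⃗_e| = 1.9118e-22 kg·m/s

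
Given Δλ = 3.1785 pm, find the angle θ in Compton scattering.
108.06°

From the Compton formula Δλ = λ_C(1 - cos θ), we can solve for θ:

cos θ = 1 - Δλ/λ_C

Given:
- Δλ = 3.1785 pm
- λ_C = h/(m_e·c) ≈ 2.42631024 pm

cos θ = 1 - 3.1785/2.42631024
cos θ = 1 - 1.310014
cos θ = -0.310014

θ = arccos(-0.310014)
θ = 108.06°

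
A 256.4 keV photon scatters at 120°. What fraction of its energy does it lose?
0.4294 (or 42.94%)

Calculate initial and final photon energies:

Initial: E₀ = 256.4 keV → λ₀ = 4.8356 pm
Compton shift: Δλ = 3.6395 pm
Final wavelength: λ' = 8.4750 pm
Final energy: E' = 146.2933 keV

Fractional energy loss:
(E₀ - E')/E₀ = (256.4000 - 146.2933)/256.4000
= 110.1067/256.4000
= 0.4294
= 42.94%

(Intermediate values are shown rounded; full precision is carried through to the final answer.)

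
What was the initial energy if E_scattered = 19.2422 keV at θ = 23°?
19.3000 keV

Convert final energy to wavelength (hc ≈ 1239.842 keV·pm):
λ' = hc/E' = 1239.842 / 19.2422 = 64.4335 pm

Calculate the Compton shift:
Δλ = λ_C(1 - cos(23°))
Δλ = 2.4263 × (1 - cos(23°))
Δλ = 0.1929 pm

Initial wavelength:
λ = λ' - Δλ = 64.4335 - 0.1929 = 64.2406 pm

Initial energy:
E = hc/λ = 1239.842 / 64.2406 = 19.3000 keV

(Intermediate values are shown rounded; full precision is carried through to the final answer.)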